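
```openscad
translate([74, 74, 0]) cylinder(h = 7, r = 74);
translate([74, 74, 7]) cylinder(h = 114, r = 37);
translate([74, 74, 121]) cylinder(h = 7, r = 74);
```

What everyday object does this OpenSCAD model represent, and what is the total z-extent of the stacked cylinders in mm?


A spool. The overall height is 128 mm.

Three coaxial cylinders, large–small–large — a spool. Two 7 mm flanges and a 114 mm core give 7 + 114 + 7 = 128 mm.


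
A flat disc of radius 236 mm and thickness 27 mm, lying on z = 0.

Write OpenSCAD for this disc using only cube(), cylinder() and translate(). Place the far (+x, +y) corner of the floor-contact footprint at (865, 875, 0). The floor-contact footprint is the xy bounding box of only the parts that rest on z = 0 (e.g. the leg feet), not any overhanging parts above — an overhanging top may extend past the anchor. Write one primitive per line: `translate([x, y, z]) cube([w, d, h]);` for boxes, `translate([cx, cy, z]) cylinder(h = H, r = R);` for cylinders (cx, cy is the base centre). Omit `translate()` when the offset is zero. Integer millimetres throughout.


translate([629, 639, 0]) cylinder(h = 27, r = 236);


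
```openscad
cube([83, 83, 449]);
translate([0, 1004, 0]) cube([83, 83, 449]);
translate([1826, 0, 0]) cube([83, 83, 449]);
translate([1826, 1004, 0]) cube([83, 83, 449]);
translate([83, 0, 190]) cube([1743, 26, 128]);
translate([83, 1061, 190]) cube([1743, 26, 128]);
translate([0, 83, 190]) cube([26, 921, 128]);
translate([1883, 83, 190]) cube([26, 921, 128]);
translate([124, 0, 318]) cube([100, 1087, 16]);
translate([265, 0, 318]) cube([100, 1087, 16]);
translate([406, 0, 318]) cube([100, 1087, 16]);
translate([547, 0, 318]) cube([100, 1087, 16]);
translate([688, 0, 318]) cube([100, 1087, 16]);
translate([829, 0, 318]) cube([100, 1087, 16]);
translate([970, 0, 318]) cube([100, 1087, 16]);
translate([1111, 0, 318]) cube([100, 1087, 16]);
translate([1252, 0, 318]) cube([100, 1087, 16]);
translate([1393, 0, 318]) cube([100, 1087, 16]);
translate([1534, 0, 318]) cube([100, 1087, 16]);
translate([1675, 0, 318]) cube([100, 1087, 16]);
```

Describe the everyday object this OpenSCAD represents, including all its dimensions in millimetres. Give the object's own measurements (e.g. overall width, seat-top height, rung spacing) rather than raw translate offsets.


A bed frame 1909 mm long (x) by 1087 mm wide (y). Four 83×83 mm corner posts, 449 mm tall, at the corners of the footprint. Four rails of 26 mm thickness and 128 mm height run between adjacent posts with their undersides at z = 190 mm, their outer faces flush with the outside of the frame (the two x-running rails run between the posts' inner faces; the two y-running rails run between the posts' inner faces). 12 slats, each 100 mm wide (x) and 16 mm thick, lie across the top of the two x-running rails, running the full 1087 mm width of the frame in y; along x they sit between the end posts with a 41 mm gap after the −x posts and between neighbouring slats, leaving 51 mm before the +x posts.


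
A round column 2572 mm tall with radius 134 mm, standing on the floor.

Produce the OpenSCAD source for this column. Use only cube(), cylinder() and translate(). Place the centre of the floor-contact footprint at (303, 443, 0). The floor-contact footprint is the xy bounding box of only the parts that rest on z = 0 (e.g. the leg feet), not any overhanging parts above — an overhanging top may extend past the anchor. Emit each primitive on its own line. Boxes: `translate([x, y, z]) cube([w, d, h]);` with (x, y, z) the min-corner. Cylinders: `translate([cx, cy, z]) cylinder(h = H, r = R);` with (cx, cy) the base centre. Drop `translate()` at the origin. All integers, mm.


translate([303, 443, 0]) cylinder(h = 2572, r = 134);


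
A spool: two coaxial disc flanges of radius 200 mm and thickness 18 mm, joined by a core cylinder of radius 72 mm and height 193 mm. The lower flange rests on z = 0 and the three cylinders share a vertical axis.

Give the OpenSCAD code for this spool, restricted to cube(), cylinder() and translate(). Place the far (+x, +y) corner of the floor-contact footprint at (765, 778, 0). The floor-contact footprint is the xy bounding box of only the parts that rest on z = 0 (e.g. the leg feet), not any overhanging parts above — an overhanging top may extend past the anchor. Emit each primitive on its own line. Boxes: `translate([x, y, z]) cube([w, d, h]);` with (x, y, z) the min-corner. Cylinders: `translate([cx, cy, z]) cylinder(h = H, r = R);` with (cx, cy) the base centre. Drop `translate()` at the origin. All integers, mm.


translate([565, 578, 0]) cylinder(h = 18, r = 200);
translate([565, 578, 18]) cylinder(h = 193, r = 72);
translate([565, 578, 211]) cylinder(h = 18, r = 200);


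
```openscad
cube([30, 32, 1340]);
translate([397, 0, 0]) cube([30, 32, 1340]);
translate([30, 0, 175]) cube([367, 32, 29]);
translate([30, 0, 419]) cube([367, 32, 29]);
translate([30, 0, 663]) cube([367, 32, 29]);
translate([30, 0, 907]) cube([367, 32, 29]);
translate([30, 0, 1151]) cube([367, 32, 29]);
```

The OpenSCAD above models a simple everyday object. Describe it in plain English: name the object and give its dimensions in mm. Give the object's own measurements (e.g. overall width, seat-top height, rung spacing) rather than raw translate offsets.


A straight ladder. Two 30×32 mm vertical rails, 1340 mm tall, stand 427 mm apart (outside-to-outside) with their front faces coplanar on the −y side. 5 rungs, each 32 mm deep and 29 mm tall, span between the inner faces of the rails, front faces flush with the rails. The lowest rung's underside is at z = 175 mm and rungs are spaced 244 mm apart (underside to underside).


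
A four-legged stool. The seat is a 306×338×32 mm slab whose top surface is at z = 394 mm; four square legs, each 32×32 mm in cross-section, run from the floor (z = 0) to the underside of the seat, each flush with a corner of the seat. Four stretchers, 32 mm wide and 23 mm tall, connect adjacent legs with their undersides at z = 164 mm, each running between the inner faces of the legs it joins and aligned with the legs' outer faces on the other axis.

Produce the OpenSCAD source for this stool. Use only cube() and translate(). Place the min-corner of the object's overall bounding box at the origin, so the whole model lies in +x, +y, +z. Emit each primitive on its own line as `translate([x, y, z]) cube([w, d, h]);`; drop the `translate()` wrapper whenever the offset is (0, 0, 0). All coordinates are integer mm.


translate([0, 0, 362]) cube([306, 338, 32]);
cube([32, 32, 362]);
translate([274, 0, 0]) cube([32, 32, 362]);
translate([0, 306, 0]) cube([32, 32, 362]);
translate([274, 306, 0]) cube([32, 32, 362]);
translate([32, 0, 164]) cube([242, 32, 23]);
translate([32, 306, 164]) cube([242, 32, 23]);
translate([0, 32, 164]) cube([32, 274, 23]);
translate([274, 32, 164]) cube([32, 274, 23]);


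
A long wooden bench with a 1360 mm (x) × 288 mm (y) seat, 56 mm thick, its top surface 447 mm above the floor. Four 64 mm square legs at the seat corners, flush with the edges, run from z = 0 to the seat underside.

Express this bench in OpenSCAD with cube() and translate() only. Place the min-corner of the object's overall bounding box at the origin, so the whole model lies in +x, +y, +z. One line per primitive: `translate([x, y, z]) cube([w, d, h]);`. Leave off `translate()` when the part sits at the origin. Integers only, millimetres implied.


translate([0, 0, 391]) cube([1360, 288, 56]);
cube([64, 64, 391]);
translate([0, 224, 0]) cube([64, 64, 391]);
translate([1296, 0, 0]) cube([64, 64, 391]);
translate([1296, 224, 0]) cube([64, 64, 391]);


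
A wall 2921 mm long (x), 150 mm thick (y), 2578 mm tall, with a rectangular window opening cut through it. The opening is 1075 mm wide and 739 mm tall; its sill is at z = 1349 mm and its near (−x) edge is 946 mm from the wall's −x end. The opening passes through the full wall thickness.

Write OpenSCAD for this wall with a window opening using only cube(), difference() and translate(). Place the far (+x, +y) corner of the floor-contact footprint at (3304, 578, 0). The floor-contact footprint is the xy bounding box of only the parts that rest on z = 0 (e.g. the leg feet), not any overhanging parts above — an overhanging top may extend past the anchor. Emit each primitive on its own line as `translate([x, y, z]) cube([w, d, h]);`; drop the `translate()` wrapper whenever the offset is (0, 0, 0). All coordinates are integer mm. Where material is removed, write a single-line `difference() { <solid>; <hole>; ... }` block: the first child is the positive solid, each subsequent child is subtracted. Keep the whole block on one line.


difference() { translate([383, 428, 0]) cube([2921, 150, 2578]); translate([1329, 428, 1349]) cube([1075, 150, 739]); }


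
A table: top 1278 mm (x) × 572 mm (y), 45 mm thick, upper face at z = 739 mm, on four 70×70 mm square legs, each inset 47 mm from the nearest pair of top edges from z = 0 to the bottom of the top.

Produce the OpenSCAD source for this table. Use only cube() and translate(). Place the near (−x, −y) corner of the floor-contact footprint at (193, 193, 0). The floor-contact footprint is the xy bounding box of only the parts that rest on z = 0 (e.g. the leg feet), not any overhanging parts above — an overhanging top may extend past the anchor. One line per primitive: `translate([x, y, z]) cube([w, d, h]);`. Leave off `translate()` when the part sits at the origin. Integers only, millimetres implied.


translate([146, 146, 694]) cube([1278, 572, 45]);
translate([193, 193, 0]) cube([70, 70, 694]);
translate([1307, 193, 0]) cube([70, 70, 694]);
translate([193, 601, 0]) cube([70, 70, 694]);
translate([1307, 601, 0]) cube([70, 70, 694]);


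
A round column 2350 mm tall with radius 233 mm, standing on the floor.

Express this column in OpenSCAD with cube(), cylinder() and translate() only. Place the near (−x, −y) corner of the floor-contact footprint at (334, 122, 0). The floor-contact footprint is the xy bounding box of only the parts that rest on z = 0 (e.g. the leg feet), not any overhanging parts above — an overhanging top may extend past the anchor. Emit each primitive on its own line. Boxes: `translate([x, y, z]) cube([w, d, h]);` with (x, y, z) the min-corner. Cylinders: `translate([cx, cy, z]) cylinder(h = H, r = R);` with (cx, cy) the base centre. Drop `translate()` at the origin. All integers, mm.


translate([567, 355, 0]) cylinder(h = 2350, r = 233);


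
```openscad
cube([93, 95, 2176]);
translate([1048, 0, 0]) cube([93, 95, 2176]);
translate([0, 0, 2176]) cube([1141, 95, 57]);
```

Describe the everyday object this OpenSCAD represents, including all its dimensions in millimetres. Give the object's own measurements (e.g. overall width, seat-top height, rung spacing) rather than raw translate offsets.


A door frame. The clear opening is 955 mm wide and 2176 mm high. Two 93 mm wide jambs, 95 mm deep, stand either side of the opening from the floor to the top of the opening. A 57 mm thick head sits across the top of both jambs, spanning the full outside width of the frame.


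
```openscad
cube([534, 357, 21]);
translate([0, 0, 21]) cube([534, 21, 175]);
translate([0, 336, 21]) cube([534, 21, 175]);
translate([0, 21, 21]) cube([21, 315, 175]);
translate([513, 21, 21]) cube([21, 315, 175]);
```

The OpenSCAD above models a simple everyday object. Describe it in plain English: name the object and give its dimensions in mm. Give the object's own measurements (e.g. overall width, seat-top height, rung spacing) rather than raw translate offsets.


An open-topped rectangular box: outside dimensions 534×357×196 mm, with a uniform wall and base thickness of 21 mm. The base is a full 534×357 slab on the floor; four walls sit on top of the base. The front and back walls (the −y and +y sides) span the full width; the two side walls fit between them.


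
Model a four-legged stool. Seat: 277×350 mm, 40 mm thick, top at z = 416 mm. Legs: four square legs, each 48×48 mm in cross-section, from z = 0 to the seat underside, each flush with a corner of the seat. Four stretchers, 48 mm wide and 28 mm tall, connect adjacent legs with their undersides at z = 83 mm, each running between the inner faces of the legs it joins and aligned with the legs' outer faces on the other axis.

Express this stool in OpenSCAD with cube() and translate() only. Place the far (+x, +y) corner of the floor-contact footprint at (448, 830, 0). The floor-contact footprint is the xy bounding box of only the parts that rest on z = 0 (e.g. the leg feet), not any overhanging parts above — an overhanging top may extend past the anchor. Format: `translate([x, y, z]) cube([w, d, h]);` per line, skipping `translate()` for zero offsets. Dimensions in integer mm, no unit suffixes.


// leg_h = 416 - 40 = 376
// stretcher span = 277 - 2*48 = 181
translate([171, 480, 376]) cube([277, 350, 40]);
translate([171, 480, 0]) cube([48, 48, 376]);
translate([400, 480, 0]) cube([48, 48, 376]);
translate([171, 782, 0]) cube([48, 48, 376]);
translate([400, 782, 0]) cube([48, 48, 376]);
translate([219, 480, 83]) cube([181, 48, 28]);
translate([219, 782, 83]) cube([181, 48, 28]);
translate([171, 528, 83]) cube([48, 254, 28]);
translate([400, 528, 83]) cube([48, 254, 28]);


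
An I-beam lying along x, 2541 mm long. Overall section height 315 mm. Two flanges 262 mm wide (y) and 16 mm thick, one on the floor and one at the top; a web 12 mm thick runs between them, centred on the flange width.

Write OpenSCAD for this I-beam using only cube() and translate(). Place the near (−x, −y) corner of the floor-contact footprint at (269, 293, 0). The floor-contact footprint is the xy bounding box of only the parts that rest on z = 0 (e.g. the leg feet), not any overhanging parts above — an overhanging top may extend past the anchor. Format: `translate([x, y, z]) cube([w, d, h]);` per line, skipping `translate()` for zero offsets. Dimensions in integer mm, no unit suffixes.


translate([269, 293, 0]) cube([2541, 262, 16]);
translate([269, 418, 16]) cube([2541, 12, 283]);
translate([269, 293, 299]) cube([2541, 262, 16]);


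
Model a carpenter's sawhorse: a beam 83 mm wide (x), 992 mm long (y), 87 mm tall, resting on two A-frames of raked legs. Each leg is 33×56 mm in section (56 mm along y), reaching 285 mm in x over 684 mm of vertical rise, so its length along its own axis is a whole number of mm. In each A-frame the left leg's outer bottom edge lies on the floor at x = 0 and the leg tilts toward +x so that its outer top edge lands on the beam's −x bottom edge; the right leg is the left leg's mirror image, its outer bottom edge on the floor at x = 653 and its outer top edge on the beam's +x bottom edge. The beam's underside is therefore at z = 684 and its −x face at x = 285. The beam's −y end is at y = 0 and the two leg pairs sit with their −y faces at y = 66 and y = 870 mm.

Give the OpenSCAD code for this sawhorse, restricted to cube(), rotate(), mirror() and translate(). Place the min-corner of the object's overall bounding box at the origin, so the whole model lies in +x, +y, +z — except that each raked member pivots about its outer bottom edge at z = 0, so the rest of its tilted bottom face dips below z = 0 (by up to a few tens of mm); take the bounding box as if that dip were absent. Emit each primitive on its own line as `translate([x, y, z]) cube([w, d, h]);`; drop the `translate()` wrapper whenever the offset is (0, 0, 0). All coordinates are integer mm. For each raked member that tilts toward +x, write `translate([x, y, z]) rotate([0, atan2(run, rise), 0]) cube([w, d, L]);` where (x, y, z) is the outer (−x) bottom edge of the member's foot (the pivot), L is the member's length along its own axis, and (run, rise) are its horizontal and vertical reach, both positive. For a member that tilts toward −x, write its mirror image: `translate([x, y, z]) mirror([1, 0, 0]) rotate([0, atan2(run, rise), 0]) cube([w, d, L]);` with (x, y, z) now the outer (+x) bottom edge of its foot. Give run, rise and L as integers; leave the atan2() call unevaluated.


translate([285, 0, 684]) cube([83, 992, 87]);
translate([0, 66, 0]) rotate([0, atan2(285, 684), 0]) cube([33, 56, 741]);
translate([653, 66, 0]) mirror([1, 0, 0]) rotate([0, atan2(285, 684), 0]) cube([33, 56, 741]);
translate([0, 870, 0]) rotate([0, atan2(285, 684), 0]) cube([33, 56, 741]);
translate([653, 870, 0]) mirror([1, 0, 0]) rotate([0, atan2(285, 684), 0]) cube([33, 56, 741]);


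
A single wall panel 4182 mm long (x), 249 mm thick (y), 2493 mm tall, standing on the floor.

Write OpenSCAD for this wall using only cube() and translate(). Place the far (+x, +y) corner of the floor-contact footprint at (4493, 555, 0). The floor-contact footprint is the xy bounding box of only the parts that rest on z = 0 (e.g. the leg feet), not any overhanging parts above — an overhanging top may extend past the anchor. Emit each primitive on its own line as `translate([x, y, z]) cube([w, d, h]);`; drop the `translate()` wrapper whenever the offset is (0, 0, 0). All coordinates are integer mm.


translate([311, 306, 0]) cube([4182, 249, 2493]);


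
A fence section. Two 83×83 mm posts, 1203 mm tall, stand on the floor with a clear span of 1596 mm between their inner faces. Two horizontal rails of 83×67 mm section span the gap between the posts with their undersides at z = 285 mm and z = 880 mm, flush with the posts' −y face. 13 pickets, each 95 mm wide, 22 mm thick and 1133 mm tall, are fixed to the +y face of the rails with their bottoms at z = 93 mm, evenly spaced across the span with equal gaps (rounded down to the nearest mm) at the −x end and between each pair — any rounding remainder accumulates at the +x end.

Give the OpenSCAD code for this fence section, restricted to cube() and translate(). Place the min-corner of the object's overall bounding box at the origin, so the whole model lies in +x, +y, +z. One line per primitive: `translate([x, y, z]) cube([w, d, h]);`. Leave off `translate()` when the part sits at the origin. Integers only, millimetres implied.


cube([83, 83, 1203]);
translate([1679, 0, 0]) cube([83, 83, 1203]);
translate([83, 0, 285]) cube([1596, 83, 67]);
translate([83, 0, 880]) cube([1596, 83, 67]);
translate([108, 83, 93]) cube([95, 22, 1133]);
translate([228, 83, 93]) cube([95, 22, 1133]);
translate([348, 83, 93]) cube([95, 22, 1133]);
translate([468, 83, 93]) cube([95, 22, 1133]);
translate([588, 83, 93]) cube([95, 22, 1133]);
translate([708, 83, 93]) cube([95, 22, 1133]);
translate([828, 83, 93]) cube([95, 22, 1133]);
translate([948, 83, 93]) cube([95, 22, 1133]);
translate([1068, 83, 93]) cube([95, 22, 1133]);
translate([1188, 83, 93]) cube([95, 22, 1133]);
translate([1308, 83, 93]) cube([95, 22, 1133]);
translate([1428, 83, 93]) cube([95, 22, 1133]);
translate([1548, 83, 93]) cube([95, 22, 1133]);


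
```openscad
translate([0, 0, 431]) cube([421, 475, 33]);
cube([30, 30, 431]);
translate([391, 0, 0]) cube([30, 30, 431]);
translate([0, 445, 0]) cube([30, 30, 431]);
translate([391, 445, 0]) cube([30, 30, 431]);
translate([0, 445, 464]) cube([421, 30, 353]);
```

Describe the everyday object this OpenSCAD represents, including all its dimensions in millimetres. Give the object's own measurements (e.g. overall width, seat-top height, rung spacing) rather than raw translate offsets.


A chair. The seat is a 421×475×33 mm slab with its top at z = 464 mm, on four 30×30 mm corner legs (flush with the seat edges, standing on z = 0). A flat backrest 30 mm thick, 353 mm tall, spans the full seat width and rises from the seat top along its +y edge, rear face flush with the rear of the seat.


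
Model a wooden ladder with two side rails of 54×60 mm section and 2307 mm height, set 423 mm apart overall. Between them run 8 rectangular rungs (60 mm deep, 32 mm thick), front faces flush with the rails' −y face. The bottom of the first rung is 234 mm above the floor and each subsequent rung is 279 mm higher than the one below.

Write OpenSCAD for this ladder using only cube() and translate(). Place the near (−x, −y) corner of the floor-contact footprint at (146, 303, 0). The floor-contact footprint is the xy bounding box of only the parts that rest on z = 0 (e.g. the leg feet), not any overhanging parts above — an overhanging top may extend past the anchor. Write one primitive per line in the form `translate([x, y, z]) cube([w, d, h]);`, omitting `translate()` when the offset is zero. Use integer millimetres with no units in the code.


// rung span = 423 - 2*54 = 315
// rung[k] z = 234 + k*279
translate([146, 303, 0]) cube([54, 60, 2307]);
translate([515, 303, 0]) cube([54, 60, 2307]);
translate([200, 303, 234]) cube([315, 60, 32]);
translate([200, 303, 513]) cube([315, 60, 32]);
translate([200, 303, 792]) cube([315, 60, 32]);
translate([200, 303, 1071]) cube([315, 60, 32]);
translate([200, 303, 1350]) cube([315, 60, 32]);
translate([200, 303, 1629]) cube([315, 60, 32]);
translate([200, 303, 1908]) cube([315, 60, 32]);
translate([200, 303, 2187]) cube([315, 60, 32]);


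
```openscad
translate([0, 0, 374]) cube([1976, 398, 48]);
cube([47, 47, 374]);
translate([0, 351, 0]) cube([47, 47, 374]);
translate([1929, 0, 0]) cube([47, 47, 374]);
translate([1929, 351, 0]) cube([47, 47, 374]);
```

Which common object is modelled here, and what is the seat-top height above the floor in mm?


A bench. The seat-top height is 422 mm.

A long slab on four corner posts — a bench. The slab sits at z = 374 with thickness 48, so the top is 374 + 48 = 422 mm.


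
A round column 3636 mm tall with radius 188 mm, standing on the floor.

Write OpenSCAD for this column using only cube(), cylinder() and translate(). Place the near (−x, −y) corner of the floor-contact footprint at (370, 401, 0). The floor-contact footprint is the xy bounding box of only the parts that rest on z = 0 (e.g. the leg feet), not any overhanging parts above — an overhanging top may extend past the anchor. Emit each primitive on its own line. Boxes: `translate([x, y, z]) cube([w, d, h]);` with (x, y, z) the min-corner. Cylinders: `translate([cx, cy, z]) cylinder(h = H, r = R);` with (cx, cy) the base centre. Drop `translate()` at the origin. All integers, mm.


translate([558, 589, 0]) cylinder(h = 3636, r = 188);


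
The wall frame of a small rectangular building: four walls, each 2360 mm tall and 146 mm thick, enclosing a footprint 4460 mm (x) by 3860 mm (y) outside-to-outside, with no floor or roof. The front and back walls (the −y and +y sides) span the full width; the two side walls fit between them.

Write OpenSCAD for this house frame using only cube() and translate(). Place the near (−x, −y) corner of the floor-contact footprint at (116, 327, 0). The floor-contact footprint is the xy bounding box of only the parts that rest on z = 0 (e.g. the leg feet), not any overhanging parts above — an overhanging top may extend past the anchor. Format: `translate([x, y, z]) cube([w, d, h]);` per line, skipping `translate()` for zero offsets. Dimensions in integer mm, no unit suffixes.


translate([116, 327, 0]) cube([4460, 146, 2360]);
translate([116, 4041, 0]) cube([4460, 146, 2360]);
translate([116, 473, 0]) cube([146, 3568, 2360]);
translate([4430, 473, 0]) cube([146, 3568, 2360]);


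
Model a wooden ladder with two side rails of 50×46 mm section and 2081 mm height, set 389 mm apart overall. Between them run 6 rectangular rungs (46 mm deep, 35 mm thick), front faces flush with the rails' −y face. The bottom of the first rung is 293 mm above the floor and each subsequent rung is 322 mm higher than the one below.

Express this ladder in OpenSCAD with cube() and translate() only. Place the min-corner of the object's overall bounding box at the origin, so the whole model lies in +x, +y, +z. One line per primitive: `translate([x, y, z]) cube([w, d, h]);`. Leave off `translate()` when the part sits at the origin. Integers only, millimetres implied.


cube([50, 46, 2081]);
translate([339, 0, 0]) cube([50, 46, 2081]);
translate([50, 0, 293]) cube([289, 46, 35]);
translate([50, 0, 615]) cube([289, 46, 35]);
translate([50, 0, 937]) cube([289, 46, 35]);
translate([50, 0, 1259]) cube([289, 46, 35]);
translate([50, 0, 1581]) cube([289, 46, 35]);
translate([50, 0, 1903]) cube([289, 46, 35]);


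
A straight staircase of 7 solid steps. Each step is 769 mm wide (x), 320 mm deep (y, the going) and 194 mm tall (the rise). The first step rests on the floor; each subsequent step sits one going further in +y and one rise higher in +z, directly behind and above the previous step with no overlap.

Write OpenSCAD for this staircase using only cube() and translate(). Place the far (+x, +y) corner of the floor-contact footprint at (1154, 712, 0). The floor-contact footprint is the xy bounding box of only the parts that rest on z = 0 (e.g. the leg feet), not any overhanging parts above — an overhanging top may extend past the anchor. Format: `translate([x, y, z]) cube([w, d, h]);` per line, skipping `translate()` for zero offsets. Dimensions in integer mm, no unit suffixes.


translate([385, 392, 0]) cube([769, 320, 194]);
translate([385, 712, 194]) cube([769, 320, 194]);
translate([385, 1032, 388]) cube([769, 320, 194]);
translate([385, 1352, 582]) cube([769, 320, 194]);
translate([385, 1672, 776]) cube([769, 320, 194]);
translate([385, 1992, 970]) cube([769, 320, 194]);
translate([385, 2312, 1164]) cube([769, 320, 194]);


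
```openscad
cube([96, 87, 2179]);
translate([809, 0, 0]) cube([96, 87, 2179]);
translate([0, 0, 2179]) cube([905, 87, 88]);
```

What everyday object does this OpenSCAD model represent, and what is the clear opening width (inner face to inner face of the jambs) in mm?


A door frame. The clear opening width is 713 mm.

Two 2179 mm tall posts with a header on top — a door frame. The left jamb is 96 mm wide at x = 0; the right jamb starts at x = 809. The clear opening is 809 − 96 = 713 mm.


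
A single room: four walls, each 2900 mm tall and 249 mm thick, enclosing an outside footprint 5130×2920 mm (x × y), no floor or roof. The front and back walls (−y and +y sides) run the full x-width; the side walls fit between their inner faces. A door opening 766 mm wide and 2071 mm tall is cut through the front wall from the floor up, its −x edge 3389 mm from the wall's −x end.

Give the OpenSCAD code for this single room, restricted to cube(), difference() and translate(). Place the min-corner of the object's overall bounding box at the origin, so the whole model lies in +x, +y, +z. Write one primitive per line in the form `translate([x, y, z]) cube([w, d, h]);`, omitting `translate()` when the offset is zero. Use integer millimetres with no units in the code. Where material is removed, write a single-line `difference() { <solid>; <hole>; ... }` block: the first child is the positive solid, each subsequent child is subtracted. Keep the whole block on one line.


difference() { cube([5130, 249, 2900]); translate([3389, 0, 0]) cube([766, 249, 2071]); }
translate([0, 2671, 0]) cube([5130, 249, 2900]);
translate([0, 249, 0]) cube([249, 2422, 2900]);
translate([4881, 249, 0]) cube([249, 2422, 2900]);


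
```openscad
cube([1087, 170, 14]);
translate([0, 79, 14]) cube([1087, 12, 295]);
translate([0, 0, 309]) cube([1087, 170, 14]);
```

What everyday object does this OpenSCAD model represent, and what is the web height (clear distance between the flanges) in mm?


An I-beam. The web height is 295 mm.

Two wide flanges with a thin centred web — an I-beam. Overall 323 mm minus two 14 mm flanges gives a web of 323 − 2·14 = 295 mm.


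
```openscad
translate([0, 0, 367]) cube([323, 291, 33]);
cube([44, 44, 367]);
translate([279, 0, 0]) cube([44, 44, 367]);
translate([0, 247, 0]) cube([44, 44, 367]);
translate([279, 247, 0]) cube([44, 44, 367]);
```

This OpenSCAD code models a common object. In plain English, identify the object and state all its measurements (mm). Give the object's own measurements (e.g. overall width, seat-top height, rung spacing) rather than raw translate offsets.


A simple wooden stool: a rectangular seat 323 mm (x) by 291 mm (y), 33 mm thick, top face at z = 400 mm, on four square legs, each 44×44 mm in cross-section. The legs rest on z = 0, each flush with a corner of the seat.


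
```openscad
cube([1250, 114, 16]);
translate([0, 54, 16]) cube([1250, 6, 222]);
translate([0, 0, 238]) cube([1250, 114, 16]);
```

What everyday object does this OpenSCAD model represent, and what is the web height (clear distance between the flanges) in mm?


An I-beam. The web height is 222 mm.

Two wide flanges with a thin centred web — an I-beam. Overall 254 mm minus two 16 mm flanges gives a web of 254 − 2·16 = 222 mm.


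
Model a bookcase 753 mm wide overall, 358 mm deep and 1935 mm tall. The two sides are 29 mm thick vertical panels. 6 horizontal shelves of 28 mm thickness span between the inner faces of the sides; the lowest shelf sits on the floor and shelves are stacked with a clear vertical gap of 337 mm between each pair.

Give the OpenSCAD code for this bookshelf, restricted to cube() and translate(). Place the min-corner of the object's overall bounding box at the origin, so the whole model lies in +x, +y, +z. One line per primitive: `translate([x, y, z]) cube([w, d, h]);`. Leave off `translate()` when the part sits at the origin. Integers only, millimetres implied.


cube([29, 358, 1935]);
translate([724, 0, 0]) cube([29, 358, 1935]);
translate([29, 0, 0]) cube([695, 358, 28]);
translate([29, 0, 365]) cube([695, 358, 28]);
translate([29, 0, 730]) cube([695, 358, 28]);
translate([29, 0, 1095]) cube([695, 358, 28]);
translate([29, 0, 1460]) cube([695, 358, 28]);
translate([29, 0, 1825]) cube([695, 358, 28]);


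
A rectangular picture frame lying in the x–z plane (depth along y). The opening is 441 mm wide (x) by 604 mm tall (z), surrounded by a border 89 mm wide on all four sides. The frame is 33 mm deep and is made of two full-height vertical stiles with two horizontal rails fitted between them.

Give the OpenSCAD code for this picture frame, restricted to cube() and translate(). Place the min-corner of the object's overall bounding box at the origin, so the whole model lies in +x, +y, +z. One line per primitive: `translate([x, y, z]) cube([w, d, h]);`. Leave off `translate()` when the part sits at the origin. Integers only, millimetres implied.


cube([89, 33, 782]);
translate([530, 0, 0]) cube([89, 33, 782]);
translate([89, 0, 0]) cube([441, 33, 89]);
translate([89, 0, 693]) cube([441, 33, 89]);


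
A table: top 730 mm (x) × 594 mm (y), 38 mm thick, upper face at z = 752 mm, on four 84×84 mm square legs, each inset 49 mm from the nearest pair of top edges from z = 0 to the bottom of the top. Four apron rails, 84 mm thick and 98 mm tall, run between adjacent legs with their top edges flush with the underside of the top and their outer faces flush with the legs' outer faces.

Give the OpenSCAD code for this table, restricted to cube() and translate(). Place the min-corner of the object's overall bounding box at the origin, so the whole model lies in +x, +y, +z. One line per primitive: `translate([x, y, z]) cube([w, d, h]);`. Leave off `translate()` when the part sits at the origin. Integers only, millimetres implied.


translate([0, 0, 714]) cube([730, 594, 38]);
translate([49, 49, 0]) cube([84, 84, 714]);
translate([597, 49, 0]) cube([84, 84, 714]);
translate([49, 461, 0]) cube([84, 84, 714]);
translate([597, 461, 0]) cube([84, 84, 714]);
translate([133, 49, 616]) cube([464, 84, 98]);
translate([133, 461, 616]) cube([464, 84, 98]);
translate([49, 133, 616]) cube([84, 328, 98]);
translate([597, 133, 616]) cube([84, 328, 98]);


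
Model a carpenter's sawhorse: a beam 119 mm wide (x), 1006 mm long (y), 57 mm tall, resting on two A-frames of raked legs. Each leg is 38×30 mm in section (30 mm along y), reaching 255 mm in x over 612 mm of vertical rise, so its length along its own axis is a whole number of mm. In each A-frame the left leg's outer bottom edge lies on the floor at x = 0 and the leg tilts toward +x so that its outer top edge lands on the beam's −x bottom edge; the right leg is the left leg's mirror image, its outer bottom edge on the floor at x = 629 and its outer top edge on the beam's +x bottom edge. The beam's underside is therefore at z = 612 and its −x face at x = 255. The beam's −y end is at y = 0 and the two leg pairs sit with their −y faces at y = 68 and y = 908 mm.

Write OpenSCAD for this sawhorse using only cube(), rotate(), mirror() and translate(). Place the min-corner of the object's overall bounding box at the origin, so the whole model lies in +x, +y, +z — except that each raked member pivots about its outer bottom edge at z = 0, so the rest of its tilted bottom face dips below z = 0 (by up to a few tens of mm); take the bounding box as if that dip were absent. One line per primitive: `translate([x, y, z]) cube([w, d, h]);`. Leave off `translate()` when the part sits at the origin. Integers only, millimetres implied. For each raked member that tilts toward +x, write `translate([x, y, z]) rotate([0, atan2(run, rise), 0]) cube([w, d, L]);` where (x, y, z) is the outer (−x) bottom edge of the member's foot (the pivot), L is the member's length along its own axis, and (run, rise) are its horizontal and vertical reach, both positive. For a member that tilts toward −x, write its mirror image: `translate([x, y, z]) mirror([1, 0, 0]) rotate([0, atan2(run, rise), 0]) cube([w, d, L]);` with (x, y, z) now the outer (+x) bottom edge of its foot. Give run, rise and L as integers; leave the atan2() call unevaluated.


translate([255, 0, 612]) cube([119, 1006, 57]);
translate([0, 68, 0]) rotate([0, atan2(255, 612), 0]) cube([38, 30, 663]);
translate([629, 68, 0]) mirror([1, 0, 0]) rotate([0, atan2(255, 612), 0]) cube([38, 30, 663]);
translate([0, 908, 0]) rotate([0, atan2(255, 612), 0]) cube([38, 30, 663]);
translate([629, 908, 0]) mirror([1, 0, 0]) rotate([0, atan2(255, 612), 0]) cube([38, 30, 663]);


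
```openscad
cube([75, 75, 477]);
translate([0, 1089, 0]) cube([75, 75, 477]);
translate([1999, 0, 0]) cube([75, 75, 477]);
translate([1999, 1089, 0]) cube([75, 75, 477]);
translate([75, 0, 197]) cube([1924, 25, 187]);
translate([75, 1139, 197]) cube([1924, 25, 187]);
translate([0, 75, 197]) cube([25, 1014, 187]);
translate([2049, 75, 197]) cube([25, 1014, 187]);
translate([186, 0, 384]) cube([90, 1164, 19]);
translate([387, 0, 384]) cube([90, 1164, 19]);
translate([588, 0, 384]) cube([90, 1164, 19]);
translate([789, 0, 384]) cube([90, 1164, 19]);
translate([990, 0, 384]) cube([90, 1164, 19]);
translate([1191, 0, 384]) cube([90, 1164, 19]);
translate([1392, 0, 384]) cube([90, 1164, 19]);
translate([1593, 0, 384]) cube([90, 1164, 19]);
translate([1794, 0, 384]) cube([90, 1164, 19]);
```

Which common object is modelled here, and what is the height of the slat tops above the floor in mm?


A bed frame. The slat-top height is 403 mm.

Four posts, four rails, and a row of slats — a bed frame. Slats sit on the rails at z = 197 + 187 = 384; with slat thickness 19, the top is 403 mm.


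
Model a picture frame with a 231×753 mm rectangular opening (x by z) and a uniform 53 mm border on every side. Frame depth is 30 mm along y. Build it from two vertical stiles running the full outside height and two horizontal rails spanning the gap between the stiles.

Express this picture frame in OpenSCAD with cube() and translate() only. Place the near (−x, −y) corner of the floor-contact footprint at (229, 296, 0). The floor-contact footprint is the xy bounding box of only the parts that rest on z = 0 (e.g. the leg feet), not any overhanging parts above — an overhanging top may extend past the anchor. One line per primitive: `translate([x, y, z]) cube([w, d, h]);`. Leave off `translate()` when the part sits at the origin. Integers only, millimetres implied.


translate([229, 296, 0]) cube([53, 30, 859]);
translate([513, 296, 0]) cube([53, 30, 859]);
translate([282, 296, 0]) cube([231, 30, 53]);
translate([282, 296, 806]) cube([231, 30, 53]);


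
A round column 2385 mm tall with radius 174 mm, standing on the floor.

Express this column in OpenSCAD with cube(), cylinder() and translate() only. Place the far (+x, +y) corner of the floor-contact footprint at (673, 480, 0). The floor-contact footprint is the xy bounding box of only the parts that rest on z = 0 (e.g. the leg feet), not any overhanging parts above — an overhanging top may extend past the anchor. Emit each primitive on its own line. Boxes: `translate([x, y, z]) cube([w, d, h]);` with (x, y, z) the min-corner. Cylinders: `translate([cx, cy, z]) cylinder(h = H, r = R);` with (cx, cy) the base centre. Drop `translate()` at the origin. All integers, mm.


translate([499, 306, 0]) cylinder(h = 2385, r = 174);


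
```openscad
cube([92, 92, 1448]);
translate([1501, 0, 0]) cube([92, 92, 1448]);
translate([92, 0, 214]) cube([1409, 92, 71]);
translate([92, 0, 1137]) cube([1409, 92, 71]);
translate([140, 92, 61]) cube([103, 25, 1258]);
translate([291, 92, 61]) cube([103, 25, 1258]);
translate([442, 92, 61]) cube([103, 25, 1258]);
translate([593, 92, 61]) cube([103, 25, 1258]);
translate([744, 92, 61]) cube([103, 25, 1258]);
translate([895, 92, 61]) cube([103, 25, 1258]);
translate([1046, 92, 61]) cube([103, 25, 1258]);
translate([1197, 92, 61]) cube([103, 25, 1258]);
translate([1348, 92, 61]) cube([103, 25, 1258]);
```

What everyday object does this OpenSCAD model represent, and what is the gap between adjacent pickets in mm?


A fence section. The picket gap is 48 mm.

Two posts, two rails, 9 pickets — a fence section. Span 1409 mm holds 9 pickets of 103 mm with 10 equal gaps: ⌊(1409 − 9·103) / 10⌋ = 48 mm.


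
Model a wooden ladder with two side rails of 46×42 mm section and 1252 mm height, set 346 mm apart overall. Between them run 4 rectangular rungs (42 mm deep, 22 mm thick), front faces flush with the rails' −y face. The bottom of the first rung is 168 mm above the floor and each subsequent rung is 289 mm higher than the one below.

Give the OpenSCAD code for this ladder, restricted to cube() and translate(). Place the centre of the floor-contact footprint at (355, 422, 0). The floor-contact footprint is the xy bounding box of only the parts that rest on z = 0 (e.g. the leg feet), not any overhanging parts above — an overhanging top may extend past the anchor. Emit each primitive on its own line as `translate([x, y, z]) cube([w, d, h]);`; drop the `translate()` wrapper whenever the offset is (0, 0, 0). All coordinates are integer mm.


translate([182, 401, 0]) cube([46, 42, 1252]);
translate([482, 401, 0]) cube([46, 42, 1252]);
translate([228, 401, 168]) cube([254, 42, 22]);
translate([228, 401, 457]) cube([254, 42, 22]);
translate([228, 401, 746]) cube([254, 42, 22]);
translate([228, 401, 1035]) cube([254, 42, 22]);


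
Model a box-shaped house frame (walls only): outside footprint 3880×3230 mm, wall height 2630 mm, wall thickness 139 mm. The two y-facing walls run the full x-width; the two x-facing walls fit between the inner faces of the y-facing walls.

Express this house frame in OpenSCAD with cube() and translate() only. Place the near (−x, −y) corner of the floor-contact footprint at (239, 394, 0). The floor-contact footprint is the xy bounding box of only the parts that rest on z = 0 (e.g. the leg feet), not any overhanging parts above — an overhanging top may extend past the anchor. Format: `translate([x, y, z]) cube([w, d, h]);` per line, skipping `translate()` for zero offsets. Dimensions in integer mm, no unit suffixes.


translate([239, 394, 0]) cube([3880, 139, 2630]);
translate([239, 3485, 0]) cube([3880, 139, 2630]);
translate([239, 533, 0]) cube([139, 2952, 2630]);
translate([3980, 533, 0]) cube([139, 2952, 2630]);


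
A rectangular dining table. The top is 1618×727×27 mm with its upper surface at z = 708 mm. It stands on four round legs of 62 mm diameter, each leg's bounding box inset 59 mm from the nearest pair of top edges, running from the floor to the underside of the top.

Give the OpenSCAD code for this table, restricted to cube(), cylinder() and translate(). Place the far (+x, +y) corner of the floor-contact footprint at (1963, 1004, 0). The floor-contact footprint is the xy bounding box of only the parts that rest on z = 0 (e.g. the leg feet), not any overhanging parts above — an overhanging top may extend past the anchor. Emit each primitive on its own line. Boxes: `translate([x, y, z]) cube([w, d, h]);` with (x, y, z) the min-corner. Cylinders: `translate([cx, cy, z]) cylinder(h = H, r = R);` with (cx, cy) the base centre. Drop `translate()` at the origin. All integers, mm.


// leg_h = 708 - 27 = 681
translate([404, 336, 681]) cube([1618, 727, 27]);
translate([494, 426, 0]) cylinder(h = 681, r = 31);
translate([1932, 426, 0]) cylinder(h = 681, r = 31);
translate([494, 973, 0]) cylinder(h = 681, r = 31);
translate([1932, 973, 0]) cylinder(h = 681, r = 31);
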